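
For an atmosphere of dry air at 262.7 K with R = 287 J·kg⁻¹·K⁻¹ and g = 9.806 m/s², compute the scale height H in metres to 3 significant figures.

The scale height of an isothermal atmosphere is H = RT/g.
H = 287 × 262.7 / 9.806 = 75395/9.806 = 7688.7 m.

H ≈ 7690 m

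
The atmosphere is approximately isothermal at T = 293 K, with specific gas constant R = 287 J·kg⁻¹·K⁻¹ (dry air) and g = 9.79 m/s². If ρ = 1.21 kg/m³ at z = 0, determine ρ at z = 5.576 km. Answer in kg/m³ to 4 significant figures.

ρ ≈ 0.6322 kg/m³

Scale height: H = RT/g = 287 × 293 / 9.79 = 8589.5 m.
In an isothermal atmosphere, density decays like pressure: ρ = ρ₀ exp(−z/H).
z/H = 5576.0/8589.5 = 0.64916; exp(−0.64916) = 0.52248.
ρ = 1.21 × 0.52248 = 0.63220 kg/m³.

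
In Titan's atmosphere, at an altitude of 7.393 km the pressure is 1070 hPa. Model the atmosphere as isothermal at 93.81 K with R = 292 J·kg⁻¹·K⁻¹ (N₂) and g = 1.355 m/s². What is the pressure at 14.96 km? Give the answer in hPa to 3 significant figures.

P ≈ 736 hPa

Scale height: H = RT/g = 292 × 93.81 / 1.355 = 20216 m.
Between two levels, P₂ = P₁ exp(−Δz/H) with Δz = z₂ − z₁.
Δz = 14960 − 7393.0 = 7567.0 m; Δz/H = 7567.0/20216 = 0.37431.
P₂ = 1070 × exp(−0.37431) = 1070 × 0.68776 = 735.90 hPa.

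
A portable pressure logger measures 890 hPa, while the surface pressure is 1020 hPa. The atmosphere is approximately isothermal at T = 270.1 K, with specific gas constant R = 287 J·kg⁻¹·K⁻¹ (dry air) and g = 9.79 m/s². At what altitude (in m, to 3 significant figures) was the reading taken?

Scale height: H = RT/g = 287 × 270.1 / 9.79 = 7918.2 m.
Invert the barometric formula: z = H ln(P₀/P).
P₀/P = 1020/890 = 1.1461; ln(1.1461) = 0.13636.
z = 7918.2 × 0.13636 = 1079.7 m.

z ≈ 1080 m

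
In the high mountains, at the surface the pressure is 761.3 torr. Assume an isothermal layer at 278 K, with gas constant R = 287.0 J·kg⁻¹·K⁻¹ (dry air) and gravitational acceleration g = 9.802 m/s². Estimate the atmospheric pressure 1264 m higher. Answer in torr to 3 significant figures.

P ≈ 652 torr

Scale height: H = RT/g = 287.0 × 278 / 9.802 = 8139.8 m.
Barometric formula: P = P₀ exp(−z/H).
z/H = 1264.0/8139.8 = 0.15529; exp(−0.15529) = 0.85617.
P = 761.3 × 0.85617 = 651.80 torr.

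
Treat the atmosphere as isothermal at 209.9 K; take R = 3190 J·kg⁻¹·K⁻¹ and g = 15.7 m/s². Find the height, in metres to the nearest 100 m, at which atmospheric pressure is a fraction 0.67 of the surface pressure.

z ≈ 17100 m

Scale height: H = RT/g = 3190 × 209.9 / 15.7 = 42648 m.
Set P/P₀ = exp(−z/H) = 0.67, so z = −H ln(0.67).
−ln(0.67) = 0.40048; z = 42648 × 0.40048 = 17080 m.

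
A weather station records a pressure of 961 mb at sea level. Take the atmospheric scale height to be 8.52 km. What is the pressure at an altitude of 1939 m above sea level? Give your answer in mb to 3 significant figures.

Barometric formula: P = P₀ exp(−z/H).
z/H = 1939.0/8520.0 = 0.22758; exp(−0.22758) = 0.79646.
P = 961 × 0.79646 = 765.40 mb.

P ≈ 765 mb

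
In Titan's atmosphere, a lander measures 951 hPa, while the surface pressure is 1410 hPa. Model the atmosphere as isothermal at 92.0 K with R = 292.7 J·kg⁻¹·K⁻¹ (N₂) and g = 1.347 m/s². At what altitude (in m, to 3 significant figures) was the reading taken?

z ≈ 7870 m

Scale height: H = RT/g = 292.7 × 92.0 / 1.347 = 19991 m.
Invert the barometric formula: z = H ln(P₀/P).
P₀/P = 1410/951 = 1.4826; ln(1.4826) = 0.39380.
z = 19991 × 0.39380 = 7872.5 m.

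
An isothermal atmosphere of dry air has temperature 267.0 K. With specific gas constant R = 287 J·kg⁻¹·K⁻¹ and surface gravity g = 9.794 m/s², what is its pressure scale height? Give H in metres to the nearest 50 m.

The scale height of an isothermal atmosphere is H = RT/g.
H = 287 × 267.0 / 9.794 = 76629/9.794 = 7824.1 m.

H ≈ 7800 m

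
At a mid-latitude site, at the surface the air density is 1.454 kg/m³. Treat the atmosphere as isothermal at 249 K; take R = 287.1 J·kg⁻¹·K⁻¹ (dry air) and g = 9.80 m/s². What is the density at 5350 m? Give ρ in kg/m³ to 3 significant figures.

ρ ≈ 0.698 kg/m³

Scale height: H = RT/g = 287.1 × 249 / 9.80 = 7294.7 m.
In an isothermal atmosphere, density decays like pressure: ρ = ρ₀ exp(−z/H).
z/H = 5350.0/7294.7 = 0.73341; exp(−0.73341) = 0.48027.
ρ = 1.454 × 0.48027 = 0.69831 kg/m³.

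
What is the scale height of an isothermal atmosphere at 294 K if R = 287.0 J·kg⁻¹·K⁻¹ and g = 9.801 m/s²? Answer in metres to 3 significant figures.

The scale height of an isothermal atmosphere is H = RT/g.
H = 287.0 × 294 / 9.801 = 84378/9.801 = 8609.1 m.

H ≈ 8610 m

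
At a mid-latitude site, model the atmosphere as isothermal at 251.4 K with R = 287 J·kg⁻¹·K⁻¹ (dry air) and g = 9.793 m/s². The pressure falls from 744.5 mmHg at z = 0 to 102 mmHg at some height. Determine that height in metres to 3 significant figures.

Scale height: H = RT/g = 287 × 251.4 / 9.793 = 7367.7 m.
Invert the barometric formula: z = H ln(P₀/P).
P₀/P = 744.5/102 = 7.2990; ln(7.2990) = 1.9877.
z = 7367.7 × 1.9877 = 14645 m.

z ≈ 14600 m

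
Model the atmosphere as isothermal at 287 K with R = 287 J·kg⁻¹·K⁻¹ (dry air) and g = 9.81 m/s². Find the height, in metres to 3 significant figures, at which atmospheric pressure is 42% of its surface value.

z ≈ 7280 m

Scale height: H = RT/g = 287 × 287 / 9.81 = 8396.4 m.
Set P/P₀ = exp(−z/H) = 0.42, so z = −H ln(0.42).
−ln(0.42) = 0.86750; z = 8396.4 × 0.86750 = 7283.9 m.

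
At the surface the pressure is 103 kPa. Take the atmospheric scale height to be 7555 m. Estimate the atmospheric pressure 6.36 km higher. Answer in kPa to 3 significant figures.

Barometric formula: P = P₀ exp(−z/H).
z/H = 6360.0/7555.0 = 0.84183; exp(−0.84183) = 0.43092.
P = 103 × 0.43092 = 44.385 kPa.

P ≈ 44.4 kPa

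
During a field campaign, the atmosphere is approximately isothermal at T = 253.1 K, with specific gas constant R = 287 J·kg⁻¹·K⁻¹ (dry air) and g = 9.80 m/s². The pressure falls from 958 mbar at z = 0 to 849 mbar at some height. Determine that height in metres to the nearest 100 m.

z ≈ 900 m

Scale height: H = RT/g = 287 × 253.1 / 9.80 = 7412.2 m.
Invert the barometric formula: z = H ln(P₀/P).
P₀/P = 958/849 = 1.1284; ln(1.1284) = 0.12080.
z = 7412.2 × 0.12080 = 895.39 m.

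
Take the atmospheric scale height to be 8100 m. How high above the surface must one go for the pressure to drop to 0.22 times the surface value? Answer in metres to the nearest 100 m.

Set P/P₀ = exp(−z/H) = 0.22, so z = −H ln(0.22).
−ln(0.22) = 1.5141; z = 8100.0 × 1.5141 = 12264 m.

z ≈ 12300 m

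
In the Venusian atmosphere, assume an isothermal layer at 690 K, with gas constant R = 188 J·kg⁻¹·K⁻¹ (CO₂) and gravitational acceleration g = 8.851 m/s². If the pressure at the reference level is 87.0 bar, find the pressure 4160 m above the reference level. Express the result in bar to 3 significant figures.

P ≈ 65.5 bar

Scale height: H = RT/g = 188 × 690 / 8.851 = 14656 m.
Barometric formula: P = P₀ exp(−z/H).
z/H = 4160.0/14656 = 0.28384; exp(−0.28384) = 0.75289.
P = 87.0 × 0.75289 = 65.501 bar.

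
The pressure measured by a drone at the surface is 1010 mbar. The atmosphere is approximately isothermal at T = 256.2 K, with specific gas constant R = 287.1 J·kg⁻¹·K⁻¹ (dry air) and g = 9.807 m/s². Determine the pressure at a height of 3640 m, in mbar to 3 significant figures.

P ≈ 622 mbar

Scale height: H = RT/g = 287.1 × 256.2 / 9.807 = 7500.3 m.
Barometric formula: P = P₀ exp(−z/H).
z/H = 3640.0/7500.3 = 0.48531; exp(−0.48531) = 0.61551.
P = 1010 × 0.61551 = 621.67 mbar.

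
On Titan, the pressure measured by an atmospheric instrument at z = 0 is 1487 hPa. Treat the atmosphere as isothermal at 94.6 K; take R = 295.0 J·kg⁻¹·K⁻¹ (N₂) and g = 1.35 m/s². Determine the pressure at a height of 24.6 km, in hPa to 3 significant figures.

Scale height: H = RT/g = 295.0 × 94.6 / 1.35 = 20672 m.
Barometric formula: P = P₀ exp(−z/H).
z/H = 24600/20672 = 1.1900; exp(−1.1900) = 0.30422.
P = 1487 × 0.30422 = 452.38 hPa.

P ≈ 452 hPa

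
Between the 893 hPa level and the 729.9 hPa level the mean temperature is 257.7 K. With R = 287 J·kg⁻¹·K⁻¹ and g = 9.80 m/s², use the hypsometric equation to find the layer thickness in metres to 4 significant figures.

Δz ≈ 1522 m

Hypsometric equation: Δz = (R T̄/g) ln(P₁/P₂).
R T̄/g = 287 × 257.7 / 9.80 = 7546.9 m.
ln(893/729.9) = ln(1.2235) = 0.20172.
Δz = 7546.9 × 0.20172 = 1522.4 m.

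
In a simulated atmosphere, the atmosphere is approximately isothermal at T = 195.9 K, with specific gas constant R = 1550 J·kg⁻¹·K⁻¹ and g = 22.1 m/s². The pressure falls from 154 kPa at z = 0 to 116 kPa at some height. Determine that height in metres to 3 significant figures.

Scale height: H = RT/g = 1550 × 195.9 / 22.1 = 13740 m.
Invert the barometric formula: z = H ln(P₀/P).
P₀/P = 154/116 = 1.3276; ln(1.3276) = 0.28337.
z = 13740 × 0.28337 = 3893.5 m.

z ≈ 3890 m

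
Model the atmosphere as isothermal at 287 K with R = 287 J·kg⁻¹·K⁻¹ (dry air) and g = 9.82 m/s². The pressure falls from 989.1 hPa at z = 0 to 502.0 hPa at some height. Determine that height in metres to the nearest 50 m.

z ≈ 5700 m

Scale height: H = RT/g = 287 × 287 / 9.82 = 8387.9 m.
Invert the barometric formula: z = H ln(P₀/P).
P₀/P = 989.1/502.0 = 1.9703; ln(1.9703) = 0.67819.
z = 8387.9 × 0.67819 = 5688.6 m.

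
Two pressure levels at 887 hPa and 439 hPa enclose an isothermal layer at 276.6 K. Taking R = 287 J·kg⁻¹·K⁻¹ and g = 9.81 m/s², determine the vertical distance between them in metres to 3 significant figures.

Hypsometric equation: Δz = (R T̄/g) ln(P₁/P₂).
R T̄/g = 287 × 276.6 / 9.81 = 8092.2 m.
ln(887/439) = ln(2.0205) = 0.70335.
Δz = 8092.2 × 0.70335 = 5691.6 m.

Δz ≈ 5690 m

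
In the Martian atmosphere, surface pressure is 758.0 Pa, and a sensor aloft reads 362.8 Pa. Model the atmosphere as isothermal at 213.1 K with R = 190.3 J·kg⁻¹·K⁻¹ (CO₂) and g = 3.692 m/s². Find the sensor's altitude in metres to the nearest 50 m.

z ≈ 8100 m

Scale height: H = RT/g = 190.3 × 213.1 / 3.692 = 10984 m.
Invert the barometric formula: z = H ln(P₀/P).
P₀/P = 758.0/362.8 = 2.0893; ln(2.0893) = 0.73683.
z = 10984 × 0.73683 = 8093.3 m.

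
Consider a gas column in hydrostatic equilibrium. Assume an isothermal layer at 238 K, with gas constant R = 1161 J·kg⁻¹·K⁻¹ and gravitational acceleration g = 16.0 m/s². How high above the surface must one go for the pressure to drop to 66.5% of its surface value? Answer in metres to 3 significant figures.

Scale height: H = RT/g = 1161 × 238 / 16.0 = 17270 m.
Set P/P₀ = exp(−z/H) = 0.665, so z = −H ln(0.665).
−ln(0.665) = 0.40797; z = 17270 × 0.40797 = 7045.6 m.

z ≈ 7050 m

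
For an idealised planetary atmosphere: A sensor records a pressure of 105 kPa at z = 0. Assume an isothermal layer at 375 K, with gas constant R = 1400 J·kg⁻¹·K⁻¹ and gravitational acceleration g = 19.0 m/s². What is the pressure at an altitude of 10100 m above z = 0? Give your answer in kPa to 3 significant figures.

P ≈ 72.9 kPa

Scale height: H = RT/g = 1400 × 375 / 19.0 = 27632 m.
Barometric formula: P = P₀ exp(−z/H).
z/H = 10100/27632 = 0.36552; exp(−0.36552) = 0.69384.
P = 105 × 0.69384 = 72.853 kPa.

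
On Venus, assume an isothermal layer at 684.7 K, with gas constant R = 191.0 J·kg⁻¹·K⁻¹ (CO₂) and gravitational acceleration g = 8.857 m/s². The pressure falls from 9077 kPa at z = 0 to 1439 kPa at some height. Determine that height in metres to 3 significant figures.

Scale height: H = RT/g = 191.0 × 684.7 / 8.857 = 14765 m.
Invert the barometric formula: z = H ln(P₀/P).
P₀/P = 9077/1439 = 6.3079; ln(6.3079) = 1.8418.
z = 14765 × 1.8418 = 27194 m.

z ≈ 27200 m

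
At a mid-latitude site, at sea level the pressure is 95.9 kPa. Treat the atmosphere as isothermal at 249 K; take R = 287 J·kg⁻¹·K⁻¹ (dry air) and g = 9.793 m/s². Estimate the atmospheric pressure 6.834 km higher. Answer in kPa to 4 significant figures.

P ≈ 37.59 kPa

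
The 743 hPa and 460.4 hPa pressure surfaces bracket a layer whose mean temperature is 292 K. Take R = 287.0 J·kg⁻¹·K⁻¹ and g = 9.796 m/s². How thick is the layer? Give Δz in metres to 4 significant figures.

Δz ≈ 4094 m

Hypsometric equation: Δz = (R T̄/g) ln(P₁/P₂).
R T̄/g = 287.0 × 292 / 9.796 = 8554.9 m.
ln(743/460.4) = ln(1.6138) = 0.47859.
Δz = 8554.9 × 0.47859 = 4094.3 m.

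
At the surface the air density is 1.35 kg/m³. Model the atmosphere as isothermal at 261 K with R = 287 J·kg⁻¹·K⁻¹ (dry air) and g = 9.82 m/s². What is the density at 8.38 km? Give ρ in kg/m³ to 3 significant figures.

Scale height: H = RT/g = 287 × 261 / 9.82 = 7628.0 m.
In an isothermal atmosphere, density decays like pressure: ρ = ρ₀ exp(−z/H).
z/H = 8380.0/7628.0 = 1.0986; exp(−1.0986) = 0.33334.
ρ = 1.35 × 0.33334 = 0.45001 kg/m³.

ρ ≈ 0.450 kg/m³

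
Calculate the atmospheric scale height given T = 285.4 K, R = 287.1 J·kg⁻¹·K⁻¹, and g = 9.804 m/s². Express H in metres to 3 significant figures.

H ≈ 8360 m

The scale height of an isothermal atmosphere is H = RT/g.
H = 287.1 × 285.4 / 9.804 = 81938/9.804 = 8357.6 m.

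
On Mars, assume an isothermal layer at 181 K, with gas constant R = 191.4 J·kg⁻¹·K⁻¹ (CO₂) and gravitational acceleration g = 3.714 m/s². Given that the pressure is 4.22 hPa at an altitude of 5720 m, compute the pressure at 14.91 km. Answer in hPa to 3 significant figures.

Scale height: H = RT/g = 191.4 × 181 / 3.714 = 9327.8 m.
Between two levels, P₂ = P₁ exp(−Δz/H) with Δz = z₂ − z₁.
Δz = 14910 − 5720.0 = 9190.0 m; Δz/H = 9190.0/9327.8 = 0.98523.
P₂ = 4.22 × exp(−0.98523) = 4.22 × 0.37335 = 1.5755 hPa.

P ≈ 1.58 hPa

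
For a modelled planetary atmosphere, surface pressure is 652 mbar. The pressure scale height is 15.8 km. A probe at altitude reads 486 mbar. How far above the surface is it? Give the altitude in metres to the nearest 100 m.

z ≈ 4600 m

Invert the barometric formula: z = H ln(P₀/P).
P₀/P = 652/486 = 1.3416; ln(1.3416) = 0.29386.
z = 15800 × 0.29386 = 4643.0 m.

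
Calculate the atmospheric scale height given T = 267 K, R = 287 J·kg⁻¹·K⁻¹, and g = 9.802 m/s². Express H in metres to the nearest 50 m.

H ≈ 7800 m

The scale height of an isothermal atmosphere is H = RT/g.
H = 287 × 267 / 9.802 = 76629/9.802 = 7817.7 m.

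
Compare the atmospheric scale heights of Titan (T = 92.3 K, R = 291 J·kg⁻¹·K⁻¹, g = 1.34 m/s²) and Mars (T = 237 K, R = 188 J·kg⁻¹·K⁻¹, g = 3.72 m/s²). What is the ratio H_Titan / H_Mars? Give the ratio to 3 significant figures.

H_Titan/H_Mars ≈ 1.67

H = RT/g for each body.
H_Titan = 291 × 92.3 / 1.34 = 20044 m.
H_Mars = 188 × 237 / 3.72 = 11977 m.
H_Titan/H_Mars = 20044/11977 = 1.6735.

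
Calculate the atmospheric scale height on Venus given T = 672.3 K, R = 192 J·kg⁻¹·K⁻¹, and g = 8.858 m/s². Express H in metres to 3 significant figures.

The scale height of an isothermal atmosphere is H = RT/g.
H = 192 × 672.3 / 8.858 = 129080/8.858 = 14572 m.

H ≈ 14600 m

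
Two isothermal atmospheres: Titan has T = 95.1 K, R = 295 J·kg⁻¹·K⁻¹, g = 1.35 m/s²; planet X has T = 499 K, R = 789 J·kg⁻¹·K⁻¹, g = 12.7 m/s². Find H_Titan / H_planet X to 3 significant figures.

H_Titan/H_planet X ≈ 0.670

H = RT/g for each body.
H_Titan = 295 × 95.1 / 1.35 = 20781 m.
H_planet X = 789 × 499 / 12.7 = 31001 m.
H_Titan/H_planet X = 20781/31001 = 0.67033.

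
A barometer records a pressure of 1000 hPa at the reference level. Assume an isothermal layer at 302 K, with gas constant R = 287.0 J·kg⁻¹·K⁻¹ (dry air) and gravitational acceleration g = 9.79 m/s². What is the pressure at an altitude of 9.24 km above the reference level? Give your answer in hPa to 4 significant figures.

P ≈ 352.2 hPa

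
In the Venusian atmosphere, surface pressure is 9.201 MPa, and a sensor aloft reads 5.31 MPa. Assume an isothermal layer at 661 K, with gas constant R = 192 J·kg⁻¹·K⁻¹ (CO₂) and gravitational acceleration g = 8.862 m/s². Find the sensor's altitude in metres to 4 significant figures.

Scale height: H = RT/g = 192 × 661 / 8.862 = 14321 m.
Invert the barometric formula: z = H ln(P₀/P).
P₀/P = 9.201/5.31 = 1.7328; ln(1.7328) = 0.54974.
z = 14321 × 0.54974 = 7872.8 m.

z ≈ 7873 m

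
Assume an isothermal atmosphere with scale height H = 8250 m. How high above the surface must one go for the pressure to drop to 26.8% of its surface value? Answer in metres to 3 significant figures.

Set P/P₀ = exp(−z/H) = 0.268, so z = −H ln(0.268).
−ln(0.268) = 1.3168; z = 8250.0 × 1.3168 = 10864 m.

z ≈ 10900 m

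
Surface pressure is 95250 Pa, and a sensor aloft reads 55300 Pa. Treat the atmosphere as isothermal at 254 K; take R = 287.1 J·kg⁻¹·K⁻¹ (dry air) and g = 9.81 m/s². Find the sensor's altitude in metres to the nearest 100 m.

z ≈ 4000 m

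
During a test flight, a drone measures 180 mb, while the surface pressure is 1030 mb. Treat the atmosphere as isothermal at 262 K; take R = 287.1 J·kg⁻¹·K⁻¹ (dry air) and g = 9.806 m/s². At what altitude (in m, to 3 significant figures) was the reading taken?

z ≈ 13400 m

Scale height: H = RT/g = 287.1 × 262 / 9.806 = 7670.8 m.
Invert the barometric formula: z = H ln(P₀/P).
P₀/P = 1030/180 = 5.7222; ln(5.7222) = 1.7444.
z = 7670.8 × 1.7444 = 13381 m.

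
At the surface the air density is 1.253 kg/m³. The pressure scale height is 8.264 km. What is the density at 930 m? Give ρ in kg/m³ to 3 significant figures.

ρ ≈ 1.12 kg/m³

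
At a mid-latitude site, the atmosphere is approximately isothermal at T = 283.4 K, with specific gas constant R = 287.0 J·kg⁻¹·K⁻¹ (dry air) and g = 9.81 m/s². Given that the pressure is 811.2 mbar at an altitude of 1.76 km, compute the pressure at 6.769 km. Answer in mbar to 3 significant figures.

Scale height: H = RT/g = 287.0 × 283.4 / 9.81 = 8291.1 m.
Between two levels, P₂ = P₁ exp(−Δz/H) with Δz = z₂ − z₁.
Δz = 6769.0 − 1760.0 = 5009.0 m; Δz/H = 5009.0/8291.1 = 0.60414.
P₂ = 811.2 × exp(−0.60414) = 811.2 × 0.54654 = 443.35 mbar.

P ≈ 443 mbar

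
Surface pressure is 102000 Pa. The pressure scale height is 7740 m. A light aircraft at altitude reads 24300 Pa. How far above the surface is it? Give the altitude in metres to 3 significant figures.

z ≈ 11100 m

Invert the barometric formula: z = H ln(P₀/P).
P₀/P = 102000/24300 = 4.1975; ln(4.1975) = 1.4345.
z = 7740.0 × 1.4345 = 11103 m.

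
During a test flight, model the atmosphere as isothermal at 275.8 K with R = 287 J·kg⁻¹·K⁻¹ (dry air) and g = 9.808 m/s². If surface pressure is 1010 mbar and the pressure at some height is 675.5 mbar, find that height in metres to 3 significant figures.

z ≈ 3250 m

Scale height: H = RT/g = 287 × 275.8 / 9.808 = 8070.4 m.
Invert the barometric formula: z = H ln(P₀/P).
P₀/P = 1010/675.5 = 1.4952; ln(1.4952) = 0.40226.
z = 8070.4 × 0.40226 = 3246.4 m.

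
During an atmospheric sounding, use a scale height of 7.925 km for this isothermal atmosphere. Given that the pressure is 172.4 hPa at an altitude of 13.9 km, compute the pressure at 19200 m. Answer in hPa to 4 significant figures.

P ≈ 88.33 hPa

Between two levels, P₂ = P₁ exp(−Δz/H) with Δz = z₂ − z₁.
Δz = 19200 − 13900 = 5300.0 m; Δz/H = 5300.0/7925.0 = 0.66877.
P₂ = 172.4 × exp(−0.66877) = 172.4 × 0.51234 = 88.327 hPa.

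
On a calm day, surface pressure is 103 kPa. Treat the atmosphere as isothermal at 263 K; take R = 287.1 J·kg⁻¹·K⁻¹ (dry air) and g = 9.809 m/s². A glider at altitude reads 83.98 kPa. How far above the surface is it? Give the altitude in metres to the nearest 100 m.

Scale height: H = RT/g = 287.1 × 263 / 9.809 = 7697.8 m.
Invert the barometric formula: z = H ln(P₀/P).
P₀/P = 103/83.98 = 1.2265; ln(1.2265) = 0.20416.
z = 7697.8 × 0.20416 = 1571.6 m.

z ≈ 1600 m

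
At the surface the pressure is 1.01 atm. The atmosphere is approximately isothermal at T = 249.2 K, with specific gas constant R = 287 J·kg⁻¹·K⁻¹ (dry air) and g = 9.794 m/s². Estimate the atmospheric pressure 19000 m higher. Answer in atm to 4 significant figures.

Scale height: H = RT/g = 287 × 249.2 / 9.794 = 7302.5 m.
Barometric formula: P = P₀ exp(−z/H).
z/H = 19000/7302.5 = 2.6018; exp(−2.6018) = 0.074140.
P = 1.01 × 0.074140 = 0.074881 atm.

P ≈ 0.07488 atm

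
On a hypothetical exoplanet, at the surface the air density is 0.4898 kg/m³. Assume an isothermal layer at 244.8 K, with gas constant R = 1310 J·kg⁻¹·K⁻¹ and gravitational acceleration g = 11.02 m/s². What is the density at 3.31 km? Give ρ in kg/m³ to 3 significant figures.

ρ ≈ 0.437 kg/m³

Scale height: H = RT/g = 1310 × 244.8 / 11.02 = 29101 m.
In an isothermal atmosphere, density decays like pressure: ρ = ρ₀ exp(−z/H).
z/H = 3310.0/29101 = 0.11374; exp(−0.11374) = 0.89249.
ρ = 0.4898 × 0.89249 = 0.43714 kg/m³.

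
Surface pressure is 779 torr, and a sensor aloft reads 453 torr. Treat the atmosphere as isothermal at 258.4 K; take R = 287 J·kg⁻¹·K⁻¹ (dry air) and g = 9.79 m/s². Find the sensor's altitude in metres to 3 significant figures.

Scale height: H = RT/g = 287 × 258.4 / 9.79 = 7575.2 m.
Invert the barometric formula: z = H ln(P₀/P).
P₀/P = 779/453 = 1.7196; ln(1.7196) = 0.54209.
z = 7575.2 × 0.54209 = 4106.4 m.

z ≈ 4110 m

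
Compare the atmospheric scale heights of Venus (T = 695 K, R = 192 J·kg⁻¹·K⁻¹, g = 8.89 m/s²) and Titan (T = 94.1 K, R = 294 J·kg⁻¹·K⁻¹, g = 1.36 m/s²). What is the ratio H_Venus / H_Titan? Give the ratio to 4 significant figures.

H_Venus/H_Titan ≈ 0.7379

H = RT/g for each body.
H_Venus = 192 × 695 / 8.89 = 15010 m.
H_Titan = 294 × 94.1 / 1.36 = 20342 m.
H_Venus/H_Titan = 15010/20342 = 0.73788.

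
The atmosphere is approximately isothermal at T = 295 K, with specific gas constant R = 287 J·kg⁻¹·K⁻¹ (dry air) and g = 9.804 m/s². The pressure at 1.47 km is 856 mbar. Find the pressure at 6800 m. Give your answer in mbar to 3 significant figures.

Scale height: H = RT/g = 287 × 295 / 9.804 = 8635.8 m.
Between two levels, P₂ = P₁ exp(−Δz/H) with Δz = z₂ − z₁.
Δz = 6800.0 − 1470.0 = 5330.0 m; Δz/H = 5330.0/8635.8 = 0.61720.
P₂ = 856 × exp(−0.61720) = 856 × 0.53945 = 461.77 mbar.

P ≈ 462 mbar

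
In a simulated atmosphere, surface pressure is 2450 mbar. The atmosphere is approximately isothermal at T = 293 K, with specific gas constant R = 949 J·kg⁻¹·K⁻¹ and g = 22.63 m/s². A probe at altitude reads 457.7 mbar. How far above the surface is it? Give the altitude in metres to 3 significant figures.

z ≈ 20600 m

Scale height: H = RT/g = 949 × 293 / 22.63 = 12287 m.
Invert the barometric formula: z = H ln(P₀/P).
P₀/P = 2450/457.7 = 5.3529; ln(5.3529) = 1.6776.
z = 12287 × 1.6776 = 20613 m.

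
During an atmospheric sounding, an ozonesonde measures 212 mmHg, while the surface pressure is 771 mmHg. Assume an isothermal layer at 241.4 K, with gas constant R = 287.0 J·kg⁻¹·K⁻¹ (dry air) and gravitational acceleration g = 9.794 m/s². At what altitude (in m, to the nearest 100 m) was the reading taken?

z ≈ 9100 m

Scale height: H = RT/g = 287.0 × 241.4 / 9.794 = 7073.9 m.
Invert the barometric formula: z = H ln(P₀/P).
P₀/P = 771/212 = 3.6368; ln(3.6368) = 1.2911.
z = 7073.9 × 1.2911 = 9133.1 m.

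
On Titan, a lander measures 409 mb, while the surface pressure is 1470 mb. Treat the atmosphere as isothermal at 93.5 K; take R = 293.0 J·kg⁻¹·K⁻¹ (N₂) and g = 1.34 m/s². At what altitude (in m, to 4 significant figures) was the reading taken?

Scale height: H = RT/g = 293.0 × 93.5 / 1.34 = 20444 m.
Invert the barometric formula: z = H ln(P₀/P).
P₀/P = 1470/409 = 3.5941; ln(3.5941) = 1.2793.
z = 20444 × 1.2793 = 26154 m.

z ≈ 26150 m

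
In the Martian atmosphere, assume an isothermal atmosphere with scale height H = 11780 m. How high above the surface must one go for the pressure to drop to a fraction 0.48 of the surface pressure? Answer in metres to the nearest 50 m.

Set P/P₀ = exp(−z/H) = 0.48, so z = −H ln(0.48).
−ln(0.48) = 0.73397; z = 11780 × 0.73397 = 8646.2 m.

z ≈ 8650 m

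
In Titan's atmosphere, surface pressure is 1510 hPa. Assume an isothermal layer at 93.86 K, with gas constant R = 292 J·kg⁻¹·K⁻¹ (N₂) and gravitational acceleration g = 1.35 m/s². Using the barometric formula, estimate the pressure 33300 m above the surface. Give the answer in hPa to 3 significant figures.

Scale height: H = RT/g = 292 × 93.86 / 1.35 = 20302 m.
Barometric formula: P = P₀ exp(−z/H).
z/H = 33300/20302 = 1.6402; exp(−1.6402) = 0.19394.
P = 1510 × 0.19394 = 292.85 hPa.

P ≈ 293 hPa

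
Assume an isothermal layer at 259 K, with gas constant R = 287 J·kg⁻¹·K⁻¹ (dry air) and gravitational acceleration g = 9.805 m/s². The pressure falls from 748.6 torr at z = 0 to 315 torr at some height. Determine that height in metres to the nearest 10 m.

Scale height: H = RT/g = 287 × 259 / 9.805 = 7581.1 m.
Invert the barometric formula: z = H ln(P₀/P).
P₀/P = 748.6/315 = 2.3765; ln(2.3765) = 0.86563.
z = 7581.1 × 0.86563 = 6562.4 m.

z ≈ 6560 m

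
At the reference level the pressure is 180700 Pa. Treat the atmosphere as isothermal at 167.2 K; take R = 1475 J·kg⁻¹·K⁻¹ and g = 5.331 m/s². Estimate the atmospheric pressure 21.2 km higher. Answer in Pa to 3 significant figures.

Scale height: H = RT/g = 1475 × 167.2 / 5.331 = 46261 m.
Barometric formula: P = P₀ exp(−z/H).
z/H = 21200/46261 = 0.45827; exp(−0.45827) = 0.63238.
P = 180700 × 0.63238 = 114270 Pa.

P ≈ 114000 Pa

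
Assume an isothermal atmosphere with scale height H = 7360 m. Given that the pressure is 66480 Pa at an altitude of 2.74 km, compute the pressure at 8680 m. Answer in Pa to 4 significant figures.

P ≈ 29660 Pa

Between two levels, P₂ = P₁ exp(−Δz/H) with Δz = z₂ − z₁.
Δz = 8680.0 − 2740.0 = 5940.0 m; Δz/H = 5940.0/7360.0 = 0.80707.
P₂ = 66480 × exp(−0.80707) = 66480 × 0.44616 = 29661 Pa.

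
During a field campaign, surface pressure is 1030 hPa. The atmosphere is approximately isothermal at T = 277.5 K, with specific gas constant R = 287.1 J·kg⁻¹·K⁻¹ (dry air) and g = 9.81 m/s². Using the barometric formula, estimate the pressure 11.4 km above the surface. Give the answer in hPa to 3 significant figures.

Scale height: H = RT/g = 287.1 × 277.5 / 9.81 = 8121.3 m.
Barometric formula: P = P₀ exp(−z/H).
z/H = 11400/8121.3 = 1.4037; exp(−1.4037) = 0.24569.
P = 1030 × 0.24569 = 253.06 hPa.

P ≈ 253 hPa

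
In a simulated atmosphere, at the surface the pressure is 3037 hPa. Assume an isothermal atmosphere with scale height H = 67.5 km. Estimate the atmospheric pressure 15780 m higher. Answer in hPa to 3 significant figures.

P ≈ 2400 hPa

Barometric formula: P = P₀ exp(−z/H).
z/H = 15780/67500 = 0.23378; exp(−0.23378) = 0.79154.
P = 3037 × 0.79154 = 2403.9 hPa.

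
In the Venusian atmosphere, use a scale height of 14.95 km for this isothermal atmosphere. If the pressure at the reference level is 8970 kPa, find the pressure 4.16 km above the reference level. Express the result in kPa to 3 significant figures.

Barometric formula: P = P₀ exp(−z/H).
z/H = 4160.0/14950 = 0.27826; exp(−0.27826) = 0.75710.
P = 8970 × 0.75710 = 6791.2 kPa.

P ≈ 6790 kPa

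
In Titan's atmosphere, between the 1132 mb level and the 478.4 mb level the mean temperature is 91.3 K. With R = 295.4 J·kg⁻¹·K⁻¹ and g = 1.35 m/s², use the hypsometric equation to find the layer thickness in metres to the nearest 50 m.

Hypsometric equation: Δz = (R T̄/g) ln(P₁/P₂).
R T̄/g = 295.4 × 91.3 / 1.35 = 19978 m.
ln(1132/478.4) = ln(2.3662) = 0.86129.
Δz = 19978 × 0.86129 = 17207 m.

Δz ≈ 17200 m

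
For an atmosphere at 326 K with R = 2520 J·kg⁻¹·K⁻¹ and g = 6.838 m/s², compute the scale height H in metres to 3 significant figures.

H ≈ 120000 m

The scale height of an isothermal atmosphere is H = RT/g.
H = 2520 × 326 / 6.838 = 821520/6.838 = 120140 m.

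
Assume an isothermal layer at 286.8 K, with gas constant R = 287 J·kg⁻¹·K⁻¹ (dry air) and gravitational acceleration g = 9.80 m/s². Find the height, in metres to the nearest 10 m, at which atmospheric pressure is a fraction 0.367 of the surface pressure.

Scale height: H = RT/g = 287 × 286.8 / 9.80 = 8399.1 m.
Set P/P₀ = exp(−z/H) = 0.367, so z = −H ln(0.367).
−ln(0.367) = 1.0024; z = 8399.1 × 1.0024 = 8419.3 m.

z ≈ 8420 m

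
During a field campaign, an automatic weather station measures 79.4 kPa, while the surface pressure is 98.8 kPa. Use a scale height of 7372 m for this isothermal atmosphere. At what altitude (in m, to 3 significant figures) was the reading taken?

Invert the barometric formula: z = H ln(P₀/P).
P₀/P = 98.8/79.4 = 1.2443; ln(1.2443) = 0.21857.
z = 7372.0 × 0.21857 = 1611.3 m.

z ≈ 1610 m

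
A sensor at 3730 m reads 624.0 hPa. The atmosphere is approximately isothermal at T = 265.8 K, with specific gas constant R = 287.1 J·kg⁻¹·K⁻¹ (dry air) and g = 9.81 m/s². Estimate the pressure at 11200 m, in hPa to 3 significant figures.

P ≈ 239 hPa

Scale height: H = RT/g = 287.1 × 265.8 / 9.81 = 7778.9 m.
Between two levels, P₂ = P₁ exp(−Δz/H) with Δz = z₂ − z₁.
Δz = 11200 − 3730.0 = 7470.0 m; Δz/H = 7470.0/7778.9 = 0.96029.
P₂ = 624.0 × exp(−0.96029) = 624.0 × 0.38278 = 238.85 hPa.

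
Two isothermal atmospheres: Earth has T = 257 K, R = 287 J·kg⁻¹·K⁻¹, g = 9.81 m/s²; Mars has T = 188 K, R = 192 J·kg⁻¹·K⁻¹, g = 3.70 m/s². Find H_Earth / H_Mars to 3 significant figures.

H = RT/g for each body.
H_Earth = 287 × 257 / 9.81 = 7518.8 m.
H_Mars = 192 × 188 / 3.70 = 9755.7 m.
H_Earth/H_Mars = 7518.8/9755.7 = 0.77071.

H_Earth/H_Mars ≈ 0.771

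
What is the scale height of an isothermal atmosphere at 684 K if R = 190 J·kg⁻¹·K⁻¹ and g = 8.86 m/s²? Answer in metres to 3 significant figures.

The scale height of an isothermal atmosphere is H = RT/g.
H = 190 × 684 / 8.86 = 129960/8.86 = 14668 m.

H ≈ 14700 m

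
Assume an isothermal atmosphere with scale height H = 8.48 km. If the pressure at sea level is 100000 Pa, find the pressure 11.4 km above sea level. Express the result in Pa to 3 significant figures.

P ≈ 26100 Pa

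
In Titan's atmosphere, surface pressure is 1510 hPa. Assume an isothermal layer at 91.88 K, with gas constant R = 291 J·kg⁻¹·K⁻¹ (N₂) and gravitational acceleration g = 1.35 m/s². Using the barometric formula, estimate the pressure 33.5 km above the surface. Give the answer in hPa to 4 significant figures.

Scale height: H = RT/g = 291 × 91.88 / 1.35 = 19805 m.
Barometric formula: P = P₀ exp(−z/H).
z/H = 33500/19805 = 1.6915; exp(−1.6915) = 0.18424.
P = 1510 × 0.18424 = 278.20 hPa.

P ≈ 278.2 hPa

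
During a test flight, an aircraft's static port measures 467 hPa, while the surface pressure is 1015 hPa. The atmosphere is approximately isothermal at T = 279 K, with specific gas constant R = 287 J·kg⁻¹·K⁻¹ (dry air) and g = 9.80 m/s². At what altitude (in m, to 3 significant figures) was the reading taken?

z ≈ 6340 m

Scale height: H = RT/g = 287 × 279 / 9.80 = 8170.7 m.
Invert the barometric formula: z = H ln(P₀/P).
P₀/P = 1015/467 = 2.1734; ln(2.1734) = 0.77629.
z = 8170.7 × 0.77629 = 6342.8 m.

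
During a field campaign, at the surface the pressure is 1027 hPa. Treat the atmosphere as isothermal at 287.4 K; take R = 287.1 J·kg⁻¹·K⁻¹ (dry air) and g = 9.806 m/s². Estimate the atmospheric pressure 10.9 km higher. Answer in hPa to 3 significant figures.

P ≈ 281 hPa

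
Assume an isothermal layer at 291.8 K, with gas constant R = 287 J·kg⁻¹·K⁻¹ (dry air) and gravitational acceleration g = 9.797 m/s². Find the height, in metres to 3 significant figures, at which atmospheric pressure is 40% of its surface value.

z ≈ 7830 m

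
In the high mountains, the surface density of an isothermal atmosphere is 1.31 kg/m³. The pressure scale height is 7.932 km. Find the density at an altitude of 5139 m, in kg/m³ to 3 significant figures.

In an isothermal atmosphere, density decays like pressure: ρ = ρ₀ exp(−z/H).
z/H = 5139.0/7932.0 = 0.64788; exp(−0.64788) = 0.52315.
ρ = 1.31 × 0.52315 = 0.68533 kg/m³.

ρ ≈ 0.685 kg/m³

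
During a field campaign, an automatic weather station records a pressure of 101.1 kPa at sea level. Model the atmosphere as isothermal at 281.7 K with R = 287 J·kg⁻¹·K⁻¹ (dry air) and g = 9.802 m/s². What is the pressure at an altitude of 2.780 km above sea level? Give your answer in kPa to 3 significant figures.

P ≈ 72.2 kPa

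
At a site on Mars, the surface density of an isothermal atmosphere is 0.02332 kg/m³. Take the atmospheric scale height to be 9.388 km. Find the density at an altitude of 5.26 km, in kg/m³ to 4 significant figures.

ρ ≈ 0.01332 kg/m³

In an isothermal atmosphere, density decays like pressure: ρ = ρ₀ exp(−z/H).
z/H = 5260.0/9388.0 = 0.56029; exp(−0.56029) = 0.57104.
ρ = 0.02332 × 0.57104 = 0.013317 kg/m³.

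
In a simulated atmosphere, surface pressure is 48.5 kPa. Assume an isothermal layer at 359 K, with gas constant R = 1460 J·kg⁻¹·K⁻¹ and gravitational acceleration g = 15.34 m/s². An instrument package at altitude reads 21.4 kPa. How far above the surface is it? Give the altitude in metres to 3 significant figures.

z ≈ 28000 m

Scale height: H = RT/g = 1460 × 359 / 15.34 = 34168 m.
Invert the barometric formula: z = H ln(P₀/P).
P₀/P = 48.5/21.4 = 2.2664; ln(2.2664) = 0.81819.
z = 34168 × 0.81819 = 27956 m.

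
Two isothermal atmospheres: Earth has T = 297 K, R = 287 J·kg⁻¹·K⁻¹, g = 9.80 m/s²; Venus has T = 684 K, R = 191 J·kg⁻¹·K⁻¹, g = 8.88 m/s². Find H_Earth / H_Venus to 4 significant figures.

H = RT/g for each body.
H_Earth = 287 × 297 / 9.80 = 8697.9 m.
H_Venus = 191 × 684 / 8.88 = 14712 m.
H_Earth/H_Venus = 8697.9/14712 = 0.59121.

H_Earth/H_Venus ≈ 0.5912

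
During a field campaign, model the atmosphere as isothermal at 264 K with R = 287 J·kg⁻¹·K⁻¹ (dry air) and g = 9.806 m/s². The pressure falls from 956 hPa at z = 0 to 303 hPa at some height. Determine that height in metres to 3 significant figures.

z ≈ 8880 m

Scale height: H = RT/g = 287 × 264 / 9.806 = 7726.7 m.
Invert the barometric formula: z = H ln(P₀/P).
P₀/P = 956/303 = 3.1551; ln(3.1551) = 1.1490.
z = 7726.7 × 1.1490 = 8878.0 m.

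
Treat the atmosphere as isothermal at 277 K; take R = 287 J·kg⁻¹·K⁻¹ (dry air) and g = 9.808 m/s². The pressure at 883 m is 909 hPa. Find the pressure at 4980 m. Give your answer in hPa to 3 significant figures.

P ≈ 548 hPa

Scale height: H = RT/g = 287 × 277 / 9.808 = 8105.5 m.
Between two levels, P₂ = P₁ exp(−Δz/H) with Δz = z₂ − z₁.
Δz = 4980.0 − 883.00 = 4097.0 m; Δz/H = 4097.0/8105.5 = 0.50546.
P₂ = 909 × exp(−0.50546) = 909 × 0.60323 = 548.34 hPa.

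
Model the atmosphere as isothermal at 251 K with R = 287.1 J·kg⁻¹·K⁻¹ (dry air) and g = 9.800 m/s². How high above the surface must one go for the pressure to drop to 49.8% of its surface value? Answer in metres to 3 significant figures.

z ≈ 5130 m

Scale height: H = RT/g = 287.1 × 251 / 9.800 = 7353.3 m.
Set P/P₀ = exp(−z/H) = 0.498, so z = −H ln(0.498).
−ln(0.498) = 0.69716; z = 7353.3 × 0.69716 = 5126.4 m.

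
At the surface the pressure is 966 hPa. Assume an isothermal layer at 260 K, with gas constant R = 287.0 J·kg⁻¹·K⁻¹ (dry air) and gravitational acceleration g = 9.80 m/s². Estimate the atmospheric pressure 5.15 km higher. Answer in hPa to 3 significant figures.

Scale height: H = RT/g = 287.0 × 260 / 9.80 = 7614.3 m.
Barometric formula: P = P₀ exp(−z/H).
z/H = 5150.0/7614.3 = 0.67636; exp(−0.67636) = 0.50846.
P = 966 × 0.50846 = 491.17 hPa.

P ≈ 491 hPa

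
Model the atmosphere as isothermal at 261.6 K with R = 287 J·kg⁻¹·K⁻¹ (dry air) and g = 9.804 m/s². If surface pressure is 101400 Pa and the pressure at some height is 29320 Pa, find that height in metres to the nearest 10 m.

z ≈ 9500 m

Scale height: H = RT/g = 287 × 261.6 / 9.804 = 7658.0 m.
Invert the barometric formula: z = H ln(P₀/P).
P₀/P = 101400/29320 = 3.4584; ln(3.4584) = 1.2408.
z = 7658.0 × 1.2408 = 9502.0 m.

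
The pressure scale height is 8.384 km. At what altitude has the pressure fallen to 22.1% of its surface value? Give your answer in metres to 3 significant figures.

Set P/P₀ = exp(−z/H) = 0.221, so z = −H ln(0.221).
−ln(0.221) = 1.5096; z = 8384.0 × 1.5096 = 12656 m.

z ≈ 12700 m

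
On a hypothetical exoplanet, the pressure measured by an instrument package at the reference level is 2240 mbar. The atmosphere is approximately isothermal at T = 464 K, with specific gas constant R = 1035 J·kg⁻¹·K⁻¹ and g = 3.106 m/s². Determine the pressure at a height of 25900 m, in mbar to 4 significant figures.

Scale height: H = RT/g = 1035 × 464 / 3.106 = 154620 m.
Barometric formula: P = P₀ exp(−z/H).
z/H = 25900/154620 = 0.16751; exp(−0.16751) = 0.84577.
P = 2240 × 0.84577 = 1894.5 mbar.

P ≈ 1895 mbar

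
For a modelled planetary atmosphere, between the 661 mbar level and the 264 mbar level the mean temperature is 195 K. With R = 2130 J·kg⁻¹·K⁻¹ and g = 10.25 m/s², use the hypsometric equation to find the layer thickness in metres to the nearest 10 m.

Δz ≈ 37190 m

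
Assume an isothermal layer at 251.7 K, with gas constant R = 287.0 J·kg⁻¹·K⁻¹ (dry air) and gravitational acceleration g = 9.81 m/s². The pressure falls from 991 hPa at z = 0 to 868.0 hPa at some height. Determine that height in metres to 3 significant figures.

Scale height: H = RT/g = 287.0 × 251.7 / 9.81 = 7363.7 m.
Invert the barometric formula: z = H ln(P₀/P).
P₀/P = 991/868.0 = 1.1417; ln(1.1417) = 0.13252.
z = 7363.7 × 0.13252 = 975.84 m.

z ≈ 976 m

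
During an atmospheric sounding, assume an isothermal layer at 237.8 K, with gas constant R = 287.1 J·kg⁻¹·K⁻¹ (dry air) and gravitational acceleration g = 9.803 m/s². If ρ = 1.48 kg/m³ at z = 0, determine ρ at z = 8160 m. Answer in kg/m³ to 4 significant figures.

ρ ≈ 0.4586 kg/m³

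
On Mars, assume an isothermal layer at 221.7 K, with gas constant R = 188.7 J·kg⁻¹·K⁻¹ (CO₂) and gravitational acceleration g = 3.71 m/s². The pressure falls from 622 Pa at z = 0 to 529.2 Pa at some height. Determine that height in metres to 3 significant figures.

Scale height: H = RT/g = 188.7 × 221.7 / 3.71 = 11276 m.
Invert the barometric formula: z = H ln(P₀/P).
P₀/P = 622/529.2 = 1.1754; ln(1.1754) = 0.16161.
z = 11276 × 0.16161 = 1822.3 m.

z ≈ 1820 m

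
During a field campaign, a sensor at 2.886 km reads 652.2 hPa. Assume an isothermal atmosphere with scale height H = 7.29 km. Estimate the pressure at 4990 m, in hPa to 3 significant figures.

Between two levels, P₂ = P₁ exp(−Δz/H) with Δz = z₂ − z₁.
Δz = 4990.0 − 2886.0 = 2104.0 m; Δz/H = 2104.0/7290.0 = 0.28861.
P₂ = 652.2 × exp(−0.28861) = 652.2 × 0.74930 = 488.69 hPa.

P ≈ 489 hPa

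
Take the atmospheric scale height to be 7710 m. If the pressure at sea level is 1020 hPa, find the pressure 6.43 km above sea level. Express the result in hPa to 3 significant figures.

P ≈ 443 hPa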